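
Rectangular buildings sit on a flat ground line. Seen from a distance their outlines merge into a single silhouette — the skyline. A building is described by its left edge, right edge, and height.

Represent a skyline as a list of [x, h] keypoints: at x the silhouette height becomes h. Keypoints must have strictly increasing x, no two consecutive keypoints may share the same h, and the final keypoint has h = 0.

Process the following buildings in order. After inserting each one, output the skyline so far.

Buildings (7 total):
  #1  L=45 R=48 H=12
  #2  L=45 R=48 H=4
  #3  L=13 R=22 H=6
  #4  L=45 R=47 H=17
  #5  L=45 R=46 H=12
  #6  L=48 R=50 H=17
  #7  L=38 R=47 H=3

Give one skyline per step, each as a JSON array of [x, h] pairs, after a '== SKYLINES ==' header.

== SKYLINES ==
[[45,12],[48,0]]
[[45,12],[48,0]]
[[13,6],[22,0],[45,12],[48,0]]
[[13,6],[22,0],[45,17],[47,12],[48,0]]
[[13,6],[22,0],[45,17],[47,12],[48,0]]
[[13,6],[22,0],[45,17],[47,12],[48,17],[50,0]]
[[13,6],[22,0],[38,3],[45,17],[47,12],[48,17],[50,0]]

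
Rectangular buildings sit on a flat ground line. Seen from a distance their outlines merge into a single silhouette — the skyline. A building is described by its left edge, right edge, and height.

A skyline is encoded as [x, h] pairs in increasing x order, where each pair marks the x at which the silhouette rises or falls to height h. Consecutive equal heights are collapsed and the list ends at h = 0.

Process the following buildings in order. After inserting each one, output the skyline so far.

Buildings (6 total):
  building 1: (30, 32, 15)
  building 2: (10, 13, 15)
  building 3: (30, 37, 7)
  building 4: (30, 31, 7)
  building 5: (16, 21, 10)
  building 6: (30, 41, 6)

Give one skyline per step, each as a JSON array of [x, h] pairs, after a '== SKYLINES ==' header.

== SKYLINES ==
[[30,15],[32,0]]
[[10,15],[13,0],[30,15],[32,0]]
[[10,15],[13,0],[30,15],[32,7],[37,0]]
[[10,15],[13,0],[30,15],[32,7],[37,0]]
[[10,15],[13,0],[16,10],[21,0],[30,15],[32,7],[37,0]]
[[10,15],[13,0],[16,10],[21,0],[30,15],[32,7],[37,6],[41,0]]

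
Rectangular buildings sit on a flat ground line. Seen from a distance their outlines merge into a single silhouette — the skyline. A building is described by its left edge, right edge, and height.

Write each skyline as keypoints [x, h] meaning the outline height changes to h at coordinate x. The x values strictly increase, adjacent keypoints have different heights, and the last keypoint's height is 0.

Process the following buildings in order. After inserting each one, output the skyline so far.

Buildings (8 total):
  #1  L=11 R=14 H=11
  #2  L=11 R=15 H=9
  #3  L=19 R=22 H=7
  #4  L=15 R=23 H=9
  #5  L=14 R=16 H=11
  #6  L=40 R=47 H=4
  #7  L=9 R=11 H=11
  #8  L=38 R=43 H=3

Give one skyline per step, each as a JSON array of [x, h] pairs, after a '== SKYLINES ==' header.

== SKYLINES ==
[[11,11],[14,0]]
[[11,11],[14,9],[15,0]]
[[11,11],[14,9],[15,0],[19,7],[22,0]]
[[11,11],[14,9],[23,0]]
[[11,11],[16,9],[23,0]]
[[11,11],[16,9],[23,0],[40,4],[47,0]]
[[9,11],[16,9],[23,0],[40,4],[47,0]]
[[9,11],[16,9],[23,0],[38,3],[40,4],[47,0]]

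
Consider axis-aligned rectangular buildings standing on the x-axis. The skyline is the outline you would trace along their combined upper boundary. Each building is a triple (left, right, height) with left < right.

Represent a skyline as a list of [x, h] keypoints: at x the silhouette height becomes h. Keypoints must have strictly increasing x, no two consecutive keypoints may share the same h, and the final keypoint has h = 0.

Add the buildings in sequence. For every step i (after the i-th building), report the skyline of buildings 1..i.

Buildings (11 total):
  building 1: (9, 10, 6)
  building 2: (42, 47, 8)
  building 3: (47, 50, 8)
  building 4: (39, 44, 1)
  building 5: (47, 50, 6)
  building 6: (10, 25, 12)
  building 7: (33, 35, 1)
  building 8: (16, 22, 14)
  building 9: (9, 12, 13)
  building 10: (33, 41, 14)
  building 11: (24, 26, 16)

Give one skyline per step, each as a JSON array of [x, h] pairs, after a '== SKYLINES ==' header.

== SKYLINES ==
[[9,6],[10,0]]
[[9,6],[10,0],[42,8],[47,0]]
[[9,6],[10,0],[42,8],[50,0]]
[[9,6],[10,0],[39,1],[42,8],[50,0]]
[[9,6],[10,0],[39,1],[42,8],[50,0]]
[[9,6],[10,12],[25,0],[39,1],[42,8],[50,0]]
[[9,6],[10,12],[25,0],[33,1],[35,0],[39,1],[42,8],[50,0]]
[[9,6],[10,12],[16,14],[22,12],[25,0],[33,1],[35,0],[39,1],[42,8],[50,0]]
[[9,13],[12,12],[16,14],[22,12],[25,0],[33,1],[35,0],[39,1],[42,8],[50,0]]
[[9,13],[12,12],[16,14],[22,12],[25,0],[33,14],[41,1],[42,8],[50,0]]
[[9,13],[12,12],[16,14],[22,12],[24,16],[26,0],[33,14],[41,1],[42,8],[50,0]]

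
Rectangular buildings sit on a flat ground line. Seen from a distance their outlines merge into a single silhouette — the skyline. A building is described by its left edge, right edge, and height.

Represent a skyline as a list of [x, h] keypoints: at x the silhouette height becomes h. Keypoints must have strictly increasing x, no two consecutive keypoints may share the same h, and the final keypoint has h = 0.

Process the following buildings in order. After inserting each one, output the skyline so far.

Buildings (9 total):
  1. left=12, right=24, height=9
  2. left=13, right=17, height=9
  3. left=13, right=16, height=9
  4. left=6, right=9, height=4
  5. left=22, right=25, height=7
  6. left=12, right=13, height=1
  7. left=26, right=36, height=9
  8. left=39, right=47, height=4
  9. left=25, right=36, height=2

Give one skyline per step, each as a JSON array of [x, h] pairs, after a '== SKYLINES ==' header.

== SKYLINES ==
[[12,9],[24,0]]
[[12,9],[24,0]]
[[12,9],[24,0]]
[[6,4],[9,0],[12,9],[24,0]]
[[6,4],[9,0],[12,9],[24,7],[25,0]]
[[6,4],[9,0],[12,9],[24,7],[25,0]]
[[6,4],[9,0],[12,9],[24,7],[25,0],[26,9],[36,0]]
[[6,4],[9,0],[12,9],[24,7],[25,0],[26,9],[36,0],[39,4],[47,0]]
[[6,4],[9,0],[12,9],[24,7],[25,2],[26,9],[36,0],[39,4],[47,0]]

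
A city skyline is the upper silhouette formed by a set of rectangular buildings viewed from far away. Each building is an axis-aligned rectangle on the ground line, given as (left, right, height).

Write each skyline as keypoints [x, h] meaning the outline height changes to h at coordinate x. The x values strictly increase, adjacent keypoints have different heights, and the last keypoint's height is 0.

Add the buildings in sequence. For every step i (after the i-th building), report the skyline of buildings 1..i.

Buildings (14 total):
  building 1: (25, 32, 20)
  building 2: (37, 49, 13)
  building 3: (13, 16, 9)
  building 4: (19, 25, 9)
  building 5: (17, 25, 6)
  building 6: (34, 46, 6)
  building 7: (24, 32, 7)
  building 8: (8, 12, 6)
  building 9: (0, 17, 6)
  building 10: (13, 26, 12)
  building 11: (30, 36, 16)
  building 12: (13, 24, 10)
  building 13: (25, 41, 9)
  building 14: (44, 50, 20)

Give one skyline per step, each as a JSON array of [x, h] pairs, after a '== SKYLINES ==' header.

== SKYLINES ==
[[25,20],[32,0]]
[[25,20],[32,0],[37,13],[49,0]]
[[13,9],[16,0],[25,20],[32,0],[37,13],[49,0]]
[[13,9],[16,0],[19,9],[25,20],[32,0],[37,13],[49,0]]
[[13,9],[16,0],[17,6],[19,9],[25,20],[32,0],[37,13],[49,0]]
[[13,9],[16,0],[17,6],[19,9],[25,20],[32,0],[34,6],[37,13],[49,0]]
[[13,9],[16,0],[17,6],[19,9],[25,20],[32,0],[34,6],[37,13],[49,0]]
[[8,6],[12,0],[13,9],[16,0],[17,6],[19,9],[25,20],[32,0],[34,6],[37,13],[49,0]]
[[0,6],[13,9],[16,6],[19,9],[25,20],[32,0],[34,6],[37,13],[49,0]]
[[0,6],[13,12],[25,20],[32,0],[34,6],[37,13],[49,0]]
[[0,6],[13,12],[25,20],[32,16],[36,6],[37,13],[49,0]]
[[0,6],[13,12],[25,20],[32,16],[36,6],[37,13],[49,0]]
[[0,6],[13,12],[25,20],[32,16],[36,9],[37,13],[49,0]]
[[0,6],[13,12],[25,20],[32,16],[36,9],[37,13],[44,20],[50,0]]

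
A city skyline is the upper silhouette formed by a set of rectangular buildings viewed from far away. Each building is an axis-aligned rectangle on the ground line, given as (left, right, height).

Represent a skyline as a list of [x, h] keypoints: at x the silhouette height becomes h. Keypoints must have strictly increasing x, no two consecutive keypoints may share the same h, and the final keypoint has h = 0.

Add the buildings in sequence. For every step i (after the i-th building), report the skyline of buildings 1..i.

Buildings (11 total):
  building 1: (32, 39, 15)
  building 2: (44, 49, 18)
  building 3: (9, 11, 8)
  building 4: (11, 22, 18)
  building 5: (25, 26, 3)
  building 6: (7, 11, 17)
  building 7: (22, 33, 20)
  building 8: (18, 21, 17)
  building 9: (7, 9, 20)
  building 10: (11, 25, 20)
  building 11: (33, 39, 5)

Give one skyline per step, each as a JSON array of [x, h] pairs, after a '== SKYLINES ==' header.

== SKYLINES ==
[[32,15],[39,0]]
[[32,15],[39,0],[44,18],[49,0]]
[[9,8],[11,0],[32,15],[39,0],[44,18],[49,0]]
[[9,8],[11,18],[22,0],[32,15],[39,0],[44,18],[49,0]]
[[9,8],[11,18],[22,0],[25,3],[26,0],[32,15],[39,0],[44,18],[49,0]]
[[7,17],[11,18],[22,0],[25,3],[26,0],[32,15],[39,0],[44,18],[49,0]]
[[7,17],[11,18],[22,20],[33,15],[39,0],[44,18],[49,0]]
[[7,17],[11,18],[22,20],[33,15],[39,0],[44,18],[49,0]]
[[7,20],[9,17],[11,18],[22,20],[33,15],[39,0],[44,18],[49,0]]
[[7,20],[9,17],[11,20],[33,15],[39,0],[44,18],[49,0]]
[[7,20],[9,17],[11,20],[33,15],[39,0],[44,18],[49,0]]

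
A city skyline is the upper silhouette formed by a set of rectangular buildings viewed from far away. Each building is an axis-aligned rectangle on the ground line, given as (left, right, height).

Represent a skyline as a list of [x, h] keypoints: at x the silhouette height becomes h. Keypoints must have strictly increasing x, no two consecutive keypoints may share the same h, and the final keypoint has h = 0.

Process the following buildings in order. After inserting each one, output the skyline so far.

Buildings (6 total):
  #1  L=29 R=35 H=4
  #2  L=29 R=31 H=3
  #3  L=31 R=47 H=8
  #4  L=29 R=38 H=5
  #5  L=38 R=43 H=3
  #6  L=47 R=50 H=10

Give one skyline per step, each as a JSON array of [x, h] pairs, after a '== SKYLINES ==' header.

== SKYLINES ==
[[29,4],[35,0]]
[[29,4],[35,0]]
[[29,4],[31,8],[47,0]]
[[29,5],[31,8],[47,0]]
[[29,5],[31,8],[47,0]]
[[29,5],[31,8],[47,10],[50,0]]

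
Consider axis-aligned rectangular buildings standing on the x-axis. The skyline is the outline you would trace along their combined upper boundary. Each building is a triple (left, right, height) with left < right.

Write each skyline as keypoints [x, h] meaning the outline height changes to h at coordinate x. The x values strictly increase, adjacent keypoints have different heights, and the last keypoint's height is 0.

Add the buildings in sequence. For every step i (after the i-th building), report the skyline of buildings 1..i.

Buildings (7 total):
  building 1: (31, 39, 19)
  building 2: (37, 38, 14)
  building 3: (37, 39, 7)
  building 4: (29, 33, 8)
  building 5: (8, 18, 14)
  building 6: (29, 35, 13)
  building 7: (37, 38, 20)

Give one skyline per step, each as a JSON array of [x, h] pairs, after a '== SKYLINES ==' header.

== SKYLINES ==
[[31,19],[39,0]]
[[31,19],[39,0]]
[[31,19],[39,0]]
[[29,8],[31,19],[39,0]]
[[8,14],[18,0],[29,8],[31,19],[39,0]]
[[8,14],[18,0],[29,13],[31,19],[39,0]]
[[8,14],[18,0],[29,13],[31,19],[37,20],[38,19],[39,0]]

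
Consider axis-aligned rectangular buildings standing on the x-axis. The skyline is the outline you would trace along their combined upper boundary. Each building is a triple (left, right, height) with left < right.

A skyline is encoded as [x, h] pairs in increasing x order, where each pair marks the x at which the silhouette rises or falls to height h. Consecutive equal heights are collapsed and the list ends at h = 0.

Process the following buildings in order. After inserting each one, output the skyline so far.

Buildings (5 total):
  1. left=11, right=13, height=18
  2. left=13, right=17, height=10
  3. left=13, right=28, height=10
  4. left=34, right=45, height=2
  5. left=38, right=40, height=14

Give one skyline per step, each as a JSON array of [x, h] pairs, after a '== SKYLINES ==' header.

== SKYLINES ==
[[11,18],[13,0]]
[[11,18],[13,10],[17,0]]
[[11,18],[13,10],[28,0]]
[[11,18],[13,10],[28,0],[34,2],[45,0]]
[[11,18],[13,10],[28,0],[34,2],[38,14],[40,2],[45,0]]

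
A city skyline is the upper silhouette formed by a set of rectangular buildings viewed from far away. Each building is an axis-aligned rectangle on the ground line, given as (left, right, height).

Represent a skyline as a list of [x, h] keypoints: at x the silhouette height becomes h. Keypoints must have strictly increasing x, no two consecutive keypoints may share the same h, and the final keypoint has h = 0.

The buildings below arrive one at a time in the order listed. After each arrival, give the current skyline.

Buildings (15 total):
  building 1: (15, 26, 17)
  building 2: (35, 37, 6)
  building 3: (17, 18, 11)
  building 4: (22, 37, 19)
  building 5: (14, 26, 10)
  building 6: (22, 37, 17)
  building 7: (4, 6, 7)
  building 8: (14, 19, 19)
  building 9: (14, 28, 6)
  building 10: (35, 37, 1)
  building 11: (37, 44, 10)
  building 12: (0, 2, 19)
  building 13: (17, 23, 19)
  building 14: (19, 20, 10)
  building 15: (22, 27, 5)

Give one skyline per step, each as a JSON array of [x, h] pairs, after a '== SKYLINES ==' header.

== SKYLINES ==
[[15,17],[26,0]]
[[15,17],[26,0],[35,6],[37,0]]
[[15,17],[26,0],[35,6],[37,0]]
[[15,17],[22,19],[37,0]]
[[14,10],[15,17],[22,19],[37,0]]
[[14,10],[15,17],[22,19],[37,0]]
[[4,7],[6,0],[14,10],[15,17],[22,19],[37,0]]
[[4,7],[6,0],[14,19],[19,17],[22,19],[37,0]]
[[4,7],[6,0],[14,19],[19,17],[22,19],[37,0]]
[[4,7],[6,0],[14,19],[19,17],[22,19],[37,0]]
[[4,7],[6,0],[14,19],[19,17],[22,19],[37,10],[44,0]]
[[0,19],[2,0],[4,7],[6,0],[14,19],[19,17],[22,19],[37,10],[44,0]]
[[0,19],[2,0],[4,7],[6,0],[14,19],[37,10],[44,0]]
[[0,19],[2,0],[4,7],[6,0],[14,19],[37,10],[44,0]]
[[0,19],[2,0],[4,7],[6,0],[14,19],[37,10],[44,0]]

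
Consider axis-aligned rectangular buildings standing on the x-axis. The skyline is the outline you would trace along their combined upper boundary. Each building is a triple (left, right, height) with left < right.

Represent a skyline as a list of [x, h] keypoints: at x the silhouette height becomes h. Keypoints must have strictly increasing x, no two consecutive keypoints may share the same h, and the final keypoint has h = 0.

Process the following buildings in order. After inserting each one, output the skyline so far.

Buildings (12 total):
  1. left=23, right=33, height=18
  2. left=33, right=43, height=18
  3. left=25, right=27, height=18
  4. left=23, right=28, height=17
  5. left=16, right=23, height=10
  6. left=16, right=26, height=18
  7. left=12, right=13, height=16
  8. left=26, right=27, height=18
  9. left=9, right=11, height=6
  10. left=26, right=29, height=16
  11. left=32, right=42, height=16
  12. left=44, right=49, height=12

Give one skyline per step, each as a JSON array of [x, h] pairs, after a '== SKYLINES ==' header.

== SKYLINES ==
[[23,18],[33,0]]
[[23,18],[43,0]]
[[23,18],[43,0]]
[[23,18],[43,0]]
[[16,10],[23,18],[43,0]]
[[16,18],[43,0]]
[[12,16],[13,0],[16,18],[43,0]]
[[12,16],[13,0],[16,18],[43,0]]
[[9,6],[11,0],[12,16],[13,0],[16,18],[43,0]]
[[9,6],[11,0],[12,16],[13,0],[16,18],[43,0]]
[[9,6],[11,0],[12,16],[13,0],[16,18],[43,0]]
[[9,6],[11,0],[12,16],[13,0],[16,18],[43,0],[44,12],[49,0]]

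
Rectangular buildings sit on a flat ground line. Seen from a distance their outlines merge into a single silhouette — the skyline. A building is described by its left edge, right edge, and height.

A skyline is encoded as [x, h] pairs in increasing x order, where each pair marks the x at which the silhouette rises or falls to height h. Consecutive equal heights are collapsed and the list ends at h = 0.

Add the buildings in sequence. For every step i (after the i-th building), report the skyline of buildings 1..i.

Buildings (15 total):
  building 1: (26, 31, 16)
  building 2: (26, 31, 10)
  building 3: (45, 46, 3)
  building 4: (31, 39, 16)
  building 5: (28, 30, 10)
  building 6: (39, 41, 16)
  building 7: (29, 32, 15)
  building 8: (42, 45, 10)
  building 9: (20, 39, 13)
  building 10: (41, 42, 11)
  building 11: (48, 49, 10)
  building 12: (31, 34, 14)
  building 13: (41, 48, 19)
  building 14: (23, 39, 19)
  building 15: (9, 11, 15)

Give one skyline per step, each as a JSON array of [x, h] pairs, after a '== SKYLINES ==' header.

== SKYLINES ==
[[26,16],[31,0]]
[[26,16],[31,0]]
[[26,16],[31,0],[45,3],[46,0]]
[[26,16],[39,0],[45,3],[46,0]]
[[26,16],[39,0],[45,3],[46,0]]
[[26,16],[41,0],[45,3],[46,0]]
[[26,16],[41,0],[45,3],[46,0]]
[[26,16],[41,0],[42,10],[45,3],[46,0]]
[[20,13],[26,16],[41,0],[42,10],[45,3],[46,0]]
[[20,13],[26,16],[41,11],[42,10],[45,3],[46,0]]
[[20,13],[26,16],[41,11],[42,10],[45,3],[46,0],[48,10],[49,0]]
[[20,13],[26,16],[41,11],[42,10],[45,3],[46,0],[48,10],[49,0]]
[[20,13],[26,16],[41,19],[48,10],[49,0]]
[[20,13],[23,19],[39,16],[41,19],[48,10],[49,0]]
[[9,15],[11,0],[20,13],[23,19],[39,16],[41,19],[48,10],[49,0]]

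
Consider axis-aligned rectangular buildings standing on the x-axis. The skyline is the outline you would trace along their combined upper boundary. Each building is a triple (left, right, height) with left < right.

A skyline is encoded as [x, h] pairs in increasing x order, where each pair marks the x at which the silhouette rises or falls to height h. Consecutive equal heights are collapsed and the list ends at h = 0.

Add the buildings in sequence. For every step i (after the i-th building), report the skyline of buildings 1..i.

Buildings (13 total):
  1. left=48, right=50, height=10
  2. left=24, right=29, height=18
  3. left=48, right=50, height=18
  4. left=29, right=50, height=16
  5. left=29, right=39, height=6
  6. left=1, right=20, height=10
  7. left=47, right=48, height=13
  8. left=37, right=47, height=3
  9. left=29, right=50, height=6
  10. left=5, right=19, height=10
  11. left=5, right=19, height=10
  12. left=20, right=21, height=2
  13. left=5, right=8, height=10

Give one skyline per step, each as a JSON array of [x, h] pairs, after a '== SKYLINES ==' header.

== SKYLINES ==
[[48,10],[50,0]]
[[24,18],[29,0],[48,10],[50,0]]
[[24,18],[29,0],[48,18],[50,0]]
[[24,18],[29,16],[48,18],[50,0]]
[[24,18],[29,16],[48,18],[50,0]]
[[1,10],[20,0],[24,18],[29,16],[48,18],[50,0]]
[[1,10],[20,0],[24,18],[29,16],[48,18],[50,0]]
[[1,10],[20,0],[24,18],[29,16],[48,18],[50,0]]
[[1,10],[20,0],[24,18],[29,16],[48,18],[50,0]]
[[1,10],[20,0],[24,18],[29,16],[48,18],[50,0]]
[[1,10],[20,0],[24,18],[29,16],[48,18],[50,0]]
[[1,10],[20,2],[21,0],[24,18],[29,16],[48,18],[50,0]]
[[1,10],[20,2],[21,0],[24,18],[29,16],[48,18],[50,0]]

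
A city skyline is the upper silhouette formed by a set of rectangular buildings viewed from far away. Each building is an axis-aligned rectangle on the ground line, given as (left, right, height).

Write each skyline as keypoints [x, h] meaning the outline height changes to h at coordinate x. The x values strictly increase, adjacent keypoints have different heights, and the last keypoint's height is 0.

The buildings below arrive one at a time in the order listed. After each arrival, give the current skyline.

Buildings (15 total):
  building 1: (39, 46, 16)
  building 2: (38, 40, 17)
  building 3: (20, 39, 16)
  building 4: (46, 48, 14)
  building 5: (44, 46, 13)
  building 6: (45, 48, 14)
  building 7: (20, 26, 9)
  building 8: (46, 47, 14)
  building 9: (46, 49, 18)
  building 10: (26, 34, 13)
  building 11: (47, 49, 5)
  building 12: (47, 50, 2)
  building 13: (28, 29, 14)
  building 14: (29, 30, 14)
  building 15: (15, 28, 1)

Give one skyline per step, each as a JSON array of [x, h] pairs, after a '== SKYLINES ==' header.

== SKYLINES ==
[[39,16],[46,0]]
[[38,17],[40,16],[46,0]]
[[20,16],[38,17],[40,16],[46,0]]
[[20,16],[38,17],[40,16],[46,14],[48,0]]
[[20,16],[38,17],[40,16],[46,14],[48,0]]
[[20,16],[38,17],[40,16],[46,14],[48,0]]
[[20,16],[38,17],[40,16],[46,14],[48,0]]
[[20,16],[38,17],[40,16],[46,14],[48,0]]
[[20,16],[38,17],[40,16],[46,18],[49,0]]
[[20,16],[38,17],[40,16],[46,18],[49,0]]
[[20,16],[38,17],[40,16],[46,18],[49,0]]
[[20,16],[38,17],[40,16],[46,18],[49,2],[50,0]]
[[20,16],[38,17],[40,16],[46,18],[49,2],[50,0]]
[[20,16],[38,17],[40,16],[46,18],[49,2],[50,0]]
[[15,1],[20,16],[38,17],[40,16],[46,18],[49,2],[50,0]]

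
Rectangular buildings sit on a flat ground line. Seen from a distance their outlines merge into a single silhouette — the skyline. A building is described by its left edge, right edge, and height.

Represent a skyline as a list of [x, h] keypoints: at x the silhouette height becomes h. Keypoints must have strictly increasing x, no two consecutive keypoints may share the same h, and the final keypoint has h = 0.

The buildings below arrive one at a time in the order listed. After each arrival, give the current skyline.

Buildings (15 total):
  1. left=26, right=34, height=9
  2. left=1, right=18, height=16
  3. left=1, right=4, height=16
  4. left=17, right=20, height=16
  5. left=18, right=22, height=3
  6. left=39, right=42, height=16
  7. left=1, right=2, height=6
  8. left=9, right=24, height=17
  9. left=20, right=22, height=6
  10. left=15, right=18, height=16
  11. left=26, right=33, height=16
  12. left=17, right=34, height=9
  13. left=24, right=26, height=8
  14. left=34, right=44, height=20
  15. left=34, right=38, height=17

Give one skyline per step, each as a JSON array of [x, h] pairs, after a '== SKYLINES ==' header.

== SKYLINES ==
[[26,9],[34,0]]
[[1,16],[18,0],[26,9],[34,0]]
[[1,16],[18,0],[26,9],[34,0]]
[[1,16],[20,0],[26,9],[34,0]]
[[1,16],[20,3],[22,0],[26,9],[34,0]]
[[1,16],[20,3],[22,0],[26,9],[34,0],[39,16],[42,0]]
[[1,16],[20,3],[22,0],[26,9],[34,0],[39,16],[42,0]]
[[1,16],[9,17],[24,0],[26,9],[34,0],[39,16],[42,0]]
[[1,16],[9,17],[24,0],[26,9],[34,0],[39,16],[42,0]]
[[1,16],[9,17],[24,0],[26,9],[34,0],[39,16],[42,0]]
[[1,16],[9,17],[24,0],[26,16],[33,9],[34,0],[39,16],[42,0]]
[[1,16],[9,17],[24,9],[26,16],[33,9],[34,0],[39,16],[42,0]]
[[1,16],[9,17],[24,9],[26,16],[33,9],[34,0],[39,16],[42,0]]
[[1,16],[9,17],[24,9],[26,16],[33,9],[34,20],[44,0]]
[[1,16],[9,17],[24,9],[26,16],[33,9],[34,20],[44,0]]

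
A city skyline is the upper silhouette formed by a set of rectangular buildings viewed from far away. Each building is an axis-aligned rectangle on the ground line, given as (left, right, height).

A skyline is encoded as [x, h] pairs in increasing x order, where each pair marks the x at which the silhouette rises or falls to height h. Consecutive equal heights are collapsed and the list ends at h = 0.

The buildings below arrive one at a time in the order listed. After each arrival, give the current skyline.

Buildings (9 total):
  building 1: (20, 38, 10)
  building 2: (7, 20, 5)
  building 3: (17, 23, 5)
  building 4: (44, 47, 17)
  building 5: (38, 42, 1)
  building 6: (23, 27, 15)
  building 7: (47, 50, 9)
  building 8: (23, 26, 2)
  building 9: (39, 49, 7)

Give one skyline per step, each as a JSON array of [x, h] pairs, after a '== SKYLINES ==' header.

== SKYLINES ==
[[20,10],[38,0]]
[[7,5],[20,10],[38,0]]
[[7,5],[20,10],[38,0]]
[[7,5],[20,10],[38,0],[44,17],[47,0]]
[[7,5],[20,10],[38,1],[42,0],[44,17],[47,0]]
[[7,5],[20,10],[23,15],[27,10],[38,1],[42,0],[44,17],[47,0]]
[[7,5],[20,10],[23,15],[27,10],[38,1],[42,0],[44,17],[47,9],[50,0]]
[[7,5],[20,10],[23,15],[27,10],[38,1],[42,0],[44,17],[47,9],[50,0]]
[[7,5],[20,10],[23,15],[27,10],[38,1],[39,7],[44,17],[47,9],[50,0]]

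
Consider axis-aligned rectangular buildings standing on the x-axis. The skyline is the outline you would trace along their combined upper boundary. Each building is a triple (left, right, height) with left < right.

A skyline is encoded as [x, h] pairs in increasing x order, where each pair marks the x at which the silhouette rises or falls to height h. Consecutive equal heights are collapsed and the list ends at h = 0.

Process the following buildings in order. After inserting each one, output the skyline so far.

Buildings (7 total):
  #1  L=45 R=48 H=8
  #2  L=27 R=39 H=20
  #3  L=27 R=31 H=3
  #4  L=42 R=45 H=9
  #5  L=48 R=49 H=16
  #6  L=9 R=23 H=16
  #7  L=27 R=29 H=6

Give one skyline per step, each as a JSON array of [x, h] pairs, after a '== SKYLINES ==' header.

== SKYLINES ==
[[45,8],[48,0]]
[[27,20],[39,0],[45,8],[48,0]]
[[27,20],[39,0],[45,8],[48,0]]
[[27,20],[39,0],[42,9],[45,8],[48,0]]
[[27,20],[39,0],[42,9],[45,8],[48,16],[49,0]]
[[9,16],[23,0],[27,20],[39,0],[42,9],[45,8],[48,16],[49,0]]
[[9,16],[23,0],[27,20],[39,0],[42,9],[45,8],[48,16],[49,0]]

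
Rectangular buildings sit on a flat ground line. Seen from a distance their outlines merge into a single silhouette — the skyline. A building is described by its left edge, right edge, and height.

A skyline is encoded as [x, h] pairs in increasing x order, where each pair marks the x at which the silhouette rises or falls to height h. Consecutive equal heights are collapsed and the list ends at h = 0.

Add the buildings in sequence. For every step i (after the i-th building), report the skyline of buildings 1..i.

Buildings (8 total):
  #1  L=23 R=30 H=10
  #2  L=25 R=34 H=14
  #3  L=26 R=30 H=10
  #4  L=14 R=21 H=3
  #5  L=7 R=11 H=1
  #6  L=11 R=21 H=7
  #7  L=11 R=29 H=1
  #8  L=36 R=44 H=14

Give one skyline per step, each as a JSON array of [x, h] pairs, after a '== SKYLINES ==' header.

== SKYLINES ==
[[23,10],[30,0]]
[[23,10],[25,14],[34,0]]
[[23,10],[25,14],[34,0]]
[[14,3],[21,0],[23,10],[25,14],[34,0]]
[[7,1],[11,0],[14,3],[21,0],[23,10],[25,14],[34,0]]
[[7,1],[11,7],[21,0],[23,10],[25,14],[34,0]]
[[7,1],[11,7],[21,1],[23,10],[25,14],[34,0]]
[[7,1],[11,7],[21,1],[23,10],[25,14],[34,0],[36,14],[44,0]]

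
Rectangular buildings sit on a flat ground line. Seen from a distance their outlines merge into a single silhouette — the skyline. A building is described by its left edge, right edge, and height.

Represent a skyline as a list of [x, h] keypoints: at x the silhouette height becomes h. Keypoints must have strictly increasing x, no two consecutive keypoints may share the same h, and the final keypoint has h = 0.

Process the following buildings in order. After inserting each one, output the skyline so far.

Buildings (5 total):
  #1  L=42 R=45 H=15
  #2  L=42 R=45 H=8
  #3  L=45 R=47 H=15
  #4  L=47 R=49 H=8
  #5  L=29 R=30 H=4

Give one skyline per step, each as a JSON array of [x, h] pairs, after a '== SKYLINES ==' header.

== SKYLINES ==
[[42,15],[45,0]]
[[42,15],[45,0]]
[[42,15],[47,0]]
[[42,15],[47,8],[49,0]]
[[29,4],[30,0],[42,15],[47,8],[49,0]]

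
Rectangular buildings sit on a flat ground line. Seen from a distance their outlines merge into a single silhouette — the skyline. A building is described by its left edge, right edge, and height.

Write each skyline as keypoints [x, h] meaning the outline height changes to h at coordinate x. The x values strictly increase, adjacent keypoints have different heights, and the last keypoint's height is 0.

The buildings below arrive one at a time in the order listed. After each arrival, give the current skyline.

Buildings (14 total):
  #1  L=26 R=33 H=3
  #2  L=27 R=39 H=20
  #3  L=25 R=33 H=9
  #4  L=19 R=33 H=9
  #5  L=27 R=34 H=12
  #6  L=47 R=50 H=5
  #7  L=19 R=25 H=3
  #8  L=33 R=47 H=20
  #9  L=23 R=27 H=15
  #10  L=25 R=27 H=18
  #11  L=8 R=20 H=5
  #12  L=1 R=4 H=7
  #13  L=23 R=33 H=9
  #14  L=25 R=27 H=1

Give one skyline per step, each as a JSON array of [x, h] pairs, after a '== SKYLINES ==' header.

== SKYLINES ==
[[26,3],[33,0]]
[[26,3],[27,20],[39,0]]
[[25,9],[27,20],[39,0]]
[[19,9],[27,20],[39,0]]
[[19,9],[27,20],[39,0]]
[[19,9],[27,20],[39,0],[47,5],[50,0]]
[[19,9],[27,20],[39,0],[47,5],[50,0]]
[[19,9],[27,20],[47,5],[50,0]]
[[19,9],[23,15],[27,20],[47,5],[50,0]]
[[19,9],[23,15],[25,18],[27,20],[47,5],[50,0]]
[[8,5],[19,9],[23,15],[25,18],[27,20],[47,5],[50,0]]
[[1,7],[4,0],[8,5],[19,9],[23,15],[25,18],[27,20],[47,5],[50,0]]
[[1,7],[4,0],[8,5],[19,9],[23,15],[25,18],[27,20],[47,5],[50,0]]
[[1,7],[4,0],[8,5],[19,9],[23,15],[25,18],[27,20],[47,5],[50,0]]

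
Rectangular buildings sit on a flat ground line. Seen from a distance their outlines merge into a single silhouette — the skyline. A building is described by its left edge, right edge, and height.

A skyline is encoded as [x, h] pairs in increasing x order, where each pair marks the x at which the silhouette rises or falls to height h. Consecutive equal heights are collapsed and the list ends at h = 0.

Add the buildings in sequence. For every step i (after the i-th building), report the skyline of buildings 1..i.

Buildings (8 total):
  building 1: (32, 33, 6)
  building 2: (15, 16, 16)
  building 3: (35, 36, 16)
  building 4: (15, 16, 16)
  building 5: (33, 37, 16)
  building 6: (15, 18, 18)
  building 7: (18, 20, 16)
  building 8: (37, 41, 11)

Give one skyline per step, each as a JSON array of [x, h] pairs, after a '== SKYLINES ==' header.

== SKYLINES ==
[[32,6],[33,0]]
[[15,16],[16,0],[32,6],[33,0]]
[[15,16],[16,0],[32,6],[33,0],[35,16],[36,0]]
[[15,16],[16,0],[32,6],[33,0],[35,16],[36,0]]
[[15,16],[16,0],[32,6],[33,16],[37,0]]
[[15,18],[18,0],[32,6],[33,16],[37,0]]
[[15,18],[18,16],[20,0],[32,6],[33,16],[37,0]]
[[15,18],[18,16],[20,0],[32,6],[33,16],[37,11],[41,0]]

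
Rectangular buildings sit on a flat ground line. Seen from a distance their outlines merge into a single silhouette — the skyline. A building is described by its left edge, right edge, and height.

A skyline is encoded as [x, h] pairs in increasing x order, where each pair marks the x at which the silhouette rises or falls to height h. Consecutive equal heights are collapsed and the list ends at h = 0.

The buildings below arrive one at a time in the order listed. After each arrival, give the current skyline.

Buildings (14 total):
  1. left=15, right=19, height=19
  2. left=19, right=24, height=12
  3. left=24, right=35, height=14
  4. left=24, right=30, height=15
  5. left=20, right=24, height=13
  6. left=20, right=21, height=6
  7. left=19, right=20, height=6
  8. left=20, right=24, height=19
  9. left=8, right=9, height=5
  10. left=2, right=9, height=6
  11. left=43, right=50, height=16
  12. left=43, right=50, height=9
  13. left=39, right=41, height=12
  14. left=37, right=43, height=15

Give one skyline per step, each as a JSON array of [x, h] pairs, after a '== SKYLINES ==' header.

== SKYLINES ==
[[15,19],[19,0]]
[[15,19],[19,12],[24,0]]
[[15,19],[19,12],[24,14],[35,0]]
[[15,19],[19,12],[24,15],[30,14],[35,0]]
[[15,19],[19,12],[20,13],[24,15],[30,14],[35,0]]
[[15,19],[19,12],[20,13],[24,15],[30,14],[35,0]]
[[15,19],[19,12],[20,13],[24,15],[30,14],[35,0]]
[[15,19],[19,12],[20,19],[24,15],[30,14],[35,0]]
[[8,5],[9,0],[15,19],[19,12],[20,19],[24,15],[30,14],[35,0]]
[[2,6],[9,0],[15,19],[19,12],[20,19],[24,15],[30,14],[35,0]]
[[2,6],[9,0],[15,19],[19,12],[20,19],[24,15],[30,14],[35,0],[43,16],[50,0]]
[[2,6],[9,0],[15,19],[19,12],[20,19],[24,15],[30,14],[35,0],[43,16],[50,0]]
[[2,6],[9,0],[15,19],[19,12],[20,19],[24,15],[30,14],[35,0],[39,12],[41,0],[43,16],[50,0]]
[[2,6],[9,0],[15,19],[19,12],[20,19],[24,15],[30,14],[35,0],[37,15],[43,16],[50,0]]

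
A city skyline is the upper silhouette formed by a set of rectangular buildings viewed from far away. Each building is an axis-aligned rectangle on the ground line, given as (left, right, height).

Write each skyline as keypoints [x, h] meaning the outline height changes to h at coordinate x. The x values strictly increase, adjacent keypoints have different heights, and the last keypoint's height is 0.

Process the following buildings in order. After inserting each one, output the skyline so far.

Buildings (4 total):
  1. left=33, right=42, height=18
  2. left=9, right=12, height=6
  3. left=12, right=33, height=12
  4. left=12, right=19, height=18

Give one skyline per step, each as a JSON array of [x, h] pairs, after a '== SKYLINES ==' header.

== SKYLINES ==
[[33,18],[42,0]]
[[9,6],[12,0],[33,18],[42,0]]
[[9,6],[12,12],[33,18],[42,0]]
[[9,6],[12,18],[19,12],[33,18],[42,0]]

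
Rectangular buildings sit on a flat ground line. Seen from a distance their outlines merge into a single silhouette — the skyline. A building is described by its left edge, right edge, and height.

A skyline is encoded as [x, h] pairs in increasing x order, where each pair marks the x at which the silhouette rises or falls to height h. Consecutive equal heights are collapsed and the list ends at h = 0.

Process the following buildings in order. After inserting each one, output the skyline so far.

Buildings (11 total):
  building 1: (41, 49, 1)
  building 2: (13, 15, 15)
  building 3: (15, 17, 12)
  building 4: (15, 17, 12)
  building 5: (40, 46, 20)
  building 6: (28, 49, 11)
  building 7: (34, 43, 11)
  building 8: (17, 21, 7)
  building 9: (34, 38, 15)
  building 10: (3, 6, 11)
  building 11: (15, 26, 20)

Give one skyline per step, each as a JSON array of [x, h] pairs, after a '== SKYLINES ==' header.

== SKYLINES ==
[[41,1],[49,0]]
[[13,15],[15,0],[41,1],[49,0]]
[[13,15],[15,12],[17,0],[41,1],[49,0]]
[[13,15],[15,12],[17,0],[41,1],[49,0]]
[[13,15],[15,12],[17,0],[40,20],[46,1],[49,0]]
[[13,15],[15,12],[17,0],[28,11],[40,20],[46,11],[49,0]]
[[13,15],[15,12],[17,0],[28,11],[40,20],[46,11],[49,0]]
[[13,15],[15,12],[17,7],[21,0],[28,11],[40,20],[46,11],[49,0]]
[[13,15],[15,12],[17,7],[21,0],[28,11],[34,15],[38,11],[40,20],[46,11],[49,0]]
[[3,11],[6,0],[13,15],[15,12],[17,7],[21,0],[28,11],[34,15],[38,11],[40,20],[46,11],[49,0]]
[[3,11],[6,0],[13,15],[15,20],[26,0],[28,11],[34,15],[38,11],[40,20],[46,11],[49,0]]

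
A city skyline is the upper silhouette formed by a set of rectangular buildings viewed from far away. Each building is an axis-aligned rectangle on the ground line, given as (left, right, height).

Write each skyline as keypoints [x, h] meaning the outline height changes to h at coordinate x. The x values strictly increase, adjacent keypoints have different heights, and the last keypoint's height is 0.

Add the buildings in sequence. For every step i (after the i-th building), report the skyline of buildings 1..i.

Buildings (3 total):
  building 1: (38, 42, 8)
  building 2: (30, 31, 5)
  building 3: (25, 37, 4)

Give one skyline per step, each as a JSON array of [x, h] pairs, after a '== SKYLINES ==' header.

== SKYLINES ==
[[38,8],[42,0]]
[[30,5],[31,0],[38,8],[42,0]]
[[25,4],[30,5],[31,4],[37,0],[38,8],[42,0]]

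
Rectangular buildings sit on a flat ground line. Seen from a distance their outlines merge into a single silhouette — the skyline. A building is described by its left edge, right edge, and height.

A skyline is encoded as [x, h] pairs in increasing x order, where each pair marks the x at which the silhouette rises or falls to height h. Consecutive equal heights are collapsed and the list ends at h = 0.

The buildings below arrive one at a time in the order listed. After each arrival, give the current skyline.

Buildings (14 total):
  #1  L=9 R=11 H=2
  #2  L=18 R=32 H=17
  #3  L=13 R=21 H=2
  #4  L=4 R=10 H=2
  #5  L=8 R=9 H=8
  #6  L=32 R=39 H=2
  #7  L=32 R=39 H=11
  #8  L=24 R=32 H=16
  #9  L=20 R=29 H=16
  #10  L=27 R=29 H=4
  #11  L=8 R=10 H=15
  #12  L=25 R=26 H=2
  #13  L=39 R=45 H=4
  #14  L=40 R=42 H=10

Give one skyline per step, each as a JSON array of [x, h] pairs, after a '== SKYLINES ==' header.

== SKYLINES ==
[[9,2],[11,0]]
[[9,2],[11,0],[18,17],[32,0]]
[[9,2],[11,0],[13,2],[18,17],[32,0]]
[[4,2],[11,0],[13,2],[18,17],[32,0]]
[[4,2],[8,8],[9,2],[11,0],[13,2],[18,17],[32,0]]
[[4,2],[8,8],[9,2],[11,0],[13,2],[18,17],[32,2],[39,0]]
[[4,2],[8,8],[9,2],[11,0],[13,2],[18,17],[32,11],[39,0]]
[[4,2],[8,8],[9,2],[11,0],[13,2],[18,17],[32,11],[39,0]]
[[4,2],[8,8],[9,2],[11,0],[13,2],[18,17],[32,11],[39,0]]
[[4,2],[8,8],[9,2],[11,0],[13,2],[18,17],[32,11],[39,0]]
[[4,2],[8,15],[10,2],[11,0],[13,2],[18,17],[32,11],[39,0]]
[[4,2],[8,15],[10,2],[11,0],[13,2],[18,17],[32,11],[39,0]]
[[4,2],[8,15],[10,2],[11,0],[13,2],[18,17],[32,11],[39,4],[45,0]]
[[4,2],[8,15],[10,2],[11,0],[13,2],[18,17],[32,11],[39,4],[40,10],[42,4],[45,0]]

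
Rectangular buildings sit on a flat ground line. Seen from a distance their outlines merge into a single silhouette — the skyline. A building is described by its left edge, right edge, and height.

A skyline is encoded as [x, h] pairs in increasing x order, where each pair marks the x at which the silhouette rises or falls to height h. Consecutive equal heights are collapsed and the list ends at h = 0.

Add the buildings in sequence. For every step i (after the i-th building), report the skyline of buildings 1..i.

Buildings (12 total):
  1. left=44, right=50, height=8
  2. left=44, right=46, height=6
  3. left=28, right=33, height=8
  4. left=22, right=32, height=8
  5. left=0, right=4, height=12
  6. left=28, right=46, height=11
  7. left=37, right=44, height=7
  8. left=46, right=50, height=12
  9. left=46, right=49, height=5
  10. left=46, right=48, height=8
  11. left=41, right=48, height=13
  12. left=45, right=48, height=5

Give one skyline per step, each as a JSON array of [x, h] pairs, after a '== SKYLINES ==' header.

== SKYLINES ==
[[44,8],[50,0]]
[[44,8],[50,0]]
[[28,8],[33,0],[44,8],[50,0]]
[[22,8],[33,0],[44,8],[50,0]]
[[0,12],[4,0],[22,8],[33,0],[44,8],[50,0]]
[[0,12],[4,0],[22,8],[28,11],[46,8],[50,0]]
[[0,12],[4,0],[22,8],[28,11],[46,8],[50,0]]
[[0,12],[4,0],[22,8],[28,11],[46,12],[50,0]]
[[0,12],[4,0],[22,8],[28,11],[46,12],[50,0]]
[[0,12],[4,0],[22,8],[28,11],[46,12],[50,0]]
[[0,12],[4,0],[22,8],[28,11],[41,13],[48,12],[50,0]]
[[0,12],[4,0],[22,8],[28,11],[41,13],[48,12],[50,0]]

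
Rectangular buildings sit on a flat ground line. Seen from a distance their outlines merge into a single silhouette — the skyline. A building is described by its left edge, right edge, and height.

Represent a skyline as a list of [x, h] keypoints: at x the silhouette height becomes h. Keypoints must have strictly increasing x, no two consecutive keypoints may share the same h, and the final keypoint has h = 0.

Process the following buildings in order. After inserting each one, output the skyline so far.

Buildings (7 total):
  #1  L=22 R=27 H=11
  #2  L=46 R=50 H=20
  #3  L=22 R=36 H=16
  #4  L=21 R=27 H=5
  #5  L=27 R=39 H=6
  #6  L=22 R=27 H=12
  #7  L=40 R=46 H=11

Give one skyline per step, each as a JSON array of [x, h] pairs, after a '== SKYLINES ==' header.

== SKYLINES ==
[[22,11],[27,0]]
[[22,11],[27,0],[46,20],[50,0]]
[[22,16],[36,0],[46,20],[50,0]]
[[21,5],[22,16],[36,0],[46,20],[50,0]]
[[21,5],[22,16],[36,6],[39,0],[46,20],[50,0]]
[[21,5],[22,16],[36,6],[39,0],[46,20],[50,0]]
[[21,5],[22,16],[36,6],[39,0],[40,11],[46,20],[50,0]]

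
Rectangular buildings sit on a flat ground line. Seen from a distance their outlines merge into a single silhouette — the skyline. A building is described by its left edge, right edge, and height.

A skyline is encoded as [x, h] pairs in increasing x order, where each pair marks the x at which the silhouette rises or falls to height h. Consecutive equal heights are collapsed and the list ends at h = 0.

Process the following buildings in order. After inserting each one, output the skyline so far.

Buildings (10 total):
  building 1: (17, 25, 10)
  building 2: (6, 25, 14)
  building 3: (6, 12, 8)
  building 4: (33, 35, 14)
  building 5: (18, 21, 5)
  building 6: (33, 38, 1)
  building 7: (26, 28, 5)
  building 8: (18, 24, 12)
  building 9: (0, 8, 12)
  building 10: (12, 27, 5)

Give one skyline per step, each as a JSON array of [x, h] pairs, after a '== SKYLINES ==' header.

== SKYLINES ==
[[17,10],[25,0]]
[[6,14],[25,0]]
[[6,14],[25,0]]
[[6,14],[25,0],[33,14],[35,0]]
[[6,14],[25,0],[33,14],[35,0]]
[[6,14],[25,0],[33,14],[35,1],[38,0]]
[[6,14],[25,0],[26,5],[28,0],[33,14],[35,1],[38,0]]
[[6,14],[25,0],[26,5],[28,0],[33,14],[35,1],[38,0]]
[[0,12],[6,14],[25,0],[26,5],[28,0],[33,14],[35,1],[38,0]]
[[0,12],[6,14],[25,5],[28,0],[33,14],[35,1],[38,0]]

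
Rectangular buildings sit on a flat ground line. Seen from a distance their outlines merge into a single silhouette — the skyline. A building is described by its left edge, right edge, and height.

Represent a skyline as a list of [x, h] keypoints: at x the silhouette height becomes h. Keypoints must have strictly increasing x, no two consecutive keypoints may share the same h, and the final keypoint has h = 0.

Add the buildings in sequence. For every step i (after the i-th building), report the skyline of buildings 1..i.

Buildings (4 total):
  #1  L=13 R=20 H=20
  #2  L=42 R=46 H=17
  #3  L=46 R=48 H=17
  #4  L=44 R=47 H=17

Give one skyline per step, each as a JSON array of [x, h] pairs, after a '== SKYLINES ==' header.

== SKYLINES ==
[[13,20],[20,0]]
[[13,20],[20,0],[42,17],[46,0]]
[[13,20],[20,0],[42,17],[48,0]]
[[13,20],[20,0],[42,17],[48,0]]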